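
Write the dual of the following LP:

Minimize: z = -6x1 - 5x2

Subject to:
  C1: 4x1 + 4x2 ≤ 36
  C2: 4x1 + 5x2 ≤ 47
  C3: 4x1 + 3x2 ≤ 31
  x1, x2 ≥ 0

Primal min cᵀx s.t. Ax ≤ b, x ≥ 0  →  Dual max −bᵀy s.t. Aᵀy ≥ −c, y ≥ 0.

Maximize: z = -36y1 - 47y2 - 31y3

Subject to:
  4y1 + 4y2 + 4y3 ≥ 6
  4y1 + 5y2 + 3y3 ≥ 5
  y1, y2, y3 ≥ 0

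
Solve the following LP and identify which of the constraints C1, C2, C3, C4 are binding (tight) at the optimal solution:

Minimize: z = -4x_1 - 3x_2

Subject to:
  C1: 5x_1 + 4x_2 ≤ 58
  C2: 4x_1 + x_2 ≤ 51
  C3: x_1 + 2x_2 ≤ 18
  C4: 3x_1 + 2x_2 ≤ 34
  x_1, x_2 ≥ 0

At x_1 = 10, x_2 = 2, compute slack b - a·x for each constraint:
  C1: 58 − 58 = 0  (binding)
  C2: 51 − 42 = 9  (slack)
  C3: 18 − 14 = 4  (slack)
  C4: 34 − 34 = 0  (binding)

Optimal: x_1 = 10, x_2 = 2
Binding: C1, C4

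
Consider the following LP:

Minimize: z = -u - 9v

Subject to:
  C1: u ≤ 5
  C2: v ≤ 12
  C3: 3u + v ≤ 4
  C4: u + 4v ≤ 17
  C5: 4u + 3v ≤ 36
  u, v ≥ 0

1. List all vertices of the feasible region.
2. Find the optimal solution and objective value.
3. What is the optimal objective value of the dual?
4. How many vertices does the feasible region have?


1. (0, 0), (1.333, 0), (0, 4)
2. u = 0, v = 4, z = -36
3. -36
4. 3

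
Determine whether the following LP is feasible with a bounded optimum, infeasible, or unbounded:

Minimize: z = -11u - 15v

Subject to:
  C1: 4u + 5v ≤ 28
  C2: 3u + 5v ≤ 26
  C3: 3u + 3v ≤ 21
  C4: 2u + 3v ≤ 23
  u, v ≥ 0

Feasible with a bounded optimal solution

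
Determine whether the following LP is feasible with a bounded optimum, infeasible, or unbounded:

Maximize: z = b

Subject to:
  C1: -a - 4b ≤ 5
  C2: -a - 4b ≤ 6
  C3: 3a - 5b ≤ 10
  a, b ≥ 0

Unbounded (objective can increase without bound)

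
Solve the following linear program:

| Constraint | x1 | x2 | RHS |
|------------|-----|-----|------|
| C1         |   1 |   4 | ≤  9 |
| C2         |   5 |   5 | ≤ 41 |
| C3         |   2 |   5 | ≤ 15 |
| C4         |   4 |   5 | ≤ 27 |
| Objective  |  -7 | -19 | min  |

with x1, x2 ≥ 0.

Evaluate the objective at each vertex of the feasible region:
  z(0, 0) = 0
  z(6.75, 0) = -47.25
  z(6, 0.6) = -53.4
  z(5, 1) = -54  ←
  z(0, 2.25) = -42.75
The minimum is at x1 = 5, x2 = 1.

x1 = 5, x2 = 1, z = -54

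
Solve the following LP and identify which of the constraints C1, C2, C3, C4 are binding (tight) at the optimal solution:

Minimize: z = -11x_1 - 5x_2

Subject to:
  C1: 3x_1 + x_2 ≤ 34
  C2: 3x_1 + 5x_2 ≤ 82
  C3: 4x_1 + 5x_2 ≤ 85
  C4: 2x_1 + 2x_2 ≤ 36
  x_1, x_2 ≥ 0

At x_1 = 8, x_2 = 10, compute slack b - a·x for each constraint:
  C1: 34 − 34 = 0  (binding)
  C2: 82 − 74 = 8  (slack)
  C3: 85 − 82 = 3  (slack)
  C4: 36 − 36 = 0  (binding)

Optimal: x_1 = 8, x_2 = 10
Binding: C1, C4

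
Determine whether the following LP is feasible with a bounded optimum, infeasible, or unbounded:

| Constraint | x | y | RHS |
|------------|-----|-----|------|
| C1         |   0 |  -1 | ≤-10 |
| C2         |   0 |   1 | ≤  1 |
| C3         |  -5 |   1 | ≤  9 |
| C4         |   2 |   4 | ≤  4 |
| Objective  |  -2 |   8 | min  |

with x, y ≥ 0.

Infeasible (no feasible solution exists)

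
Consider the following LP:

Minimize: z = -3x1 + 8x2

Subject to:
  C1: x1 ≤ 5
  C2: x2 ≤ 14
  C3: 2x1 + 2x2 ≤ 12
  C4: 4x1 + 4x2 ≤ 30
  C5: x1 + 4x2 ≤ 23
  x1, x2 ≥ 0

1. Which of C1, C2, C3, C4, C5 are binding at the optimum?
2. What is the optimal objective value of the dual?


1. C1
2. -15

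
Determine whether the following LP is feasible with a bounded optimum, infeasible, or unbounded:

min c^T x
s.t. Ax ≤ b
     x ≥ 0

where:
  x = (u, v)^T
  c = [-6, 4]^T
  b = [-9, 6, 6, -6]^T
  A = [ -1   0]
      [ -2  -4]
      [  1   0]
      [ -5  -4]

Infeasible (no feasible solution exists)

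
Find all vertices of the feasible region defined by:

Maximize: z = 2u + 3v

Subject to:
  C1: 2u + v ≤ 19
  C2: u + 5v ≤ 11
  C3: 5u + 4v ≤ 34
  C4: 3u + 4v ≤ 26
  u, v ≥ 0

(0, 0), (6.8, 0), (6, 1), (0, 2.2)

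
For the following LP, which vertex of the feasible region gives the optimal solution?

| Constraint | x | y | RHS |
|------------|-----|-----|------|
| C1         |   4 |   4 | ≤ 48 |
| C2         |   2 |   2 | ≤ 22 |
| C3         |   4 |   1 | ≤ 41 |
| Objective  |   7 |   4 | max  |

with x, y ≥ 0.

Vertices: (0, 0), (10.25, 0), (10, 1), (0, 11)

Evaluate the objective at each vertex of the feasible region:
  z(0, 0) = 0
  z(10.25, 0) = 71.75
  z(10, 1) = 74  ←
  z(0, 11) = 44
The maximum is at x = 10, y = 1.

(10, 1)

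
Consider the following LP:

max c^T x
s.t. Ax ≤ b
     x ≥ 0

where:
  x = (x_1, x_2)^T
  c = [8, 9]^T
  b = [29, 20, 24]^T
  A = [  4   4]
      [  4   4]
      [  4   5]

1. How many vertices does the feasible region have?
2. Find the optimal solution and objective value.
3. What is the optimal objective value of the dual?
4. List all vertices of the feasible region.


1. 4
2. x_1 = 1, x_2 = 4, z = 44
3. 44
4. (0, 0), (5, 0), (1, 4), (0, 4.8)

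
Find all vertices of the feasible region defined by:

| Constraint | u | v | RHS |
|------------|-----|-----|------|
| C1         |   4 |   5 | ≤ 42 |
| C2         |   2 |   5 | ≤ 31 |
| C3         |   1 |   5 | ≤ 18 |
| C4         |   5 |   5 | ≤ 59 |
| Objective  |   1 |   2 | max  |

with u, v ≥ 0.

(0, 0), (10.5, 0), (8, 2), (0, 3.6)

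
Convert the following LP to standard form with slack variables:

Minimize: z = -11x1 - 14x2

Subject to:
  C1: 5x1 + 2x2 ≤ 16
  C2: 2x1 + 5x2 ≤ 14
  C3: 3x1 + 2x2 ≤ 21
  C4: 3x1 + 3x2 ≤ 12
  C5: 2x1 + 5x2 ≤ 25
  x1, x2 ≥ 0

min z = -11x1 - 14x2

s.t.
  5x1 + 2x2 + s1 = 16
  2x1 + 5x2 + s2 = 14
  3x1 + 2x2 + s3 = 21
  3x1 + 3x2 + s4 = 12
  2x1 + 5x2 + s5 = 25
  x1, x2, s1, s2, s3, s4, s5 ≥ 0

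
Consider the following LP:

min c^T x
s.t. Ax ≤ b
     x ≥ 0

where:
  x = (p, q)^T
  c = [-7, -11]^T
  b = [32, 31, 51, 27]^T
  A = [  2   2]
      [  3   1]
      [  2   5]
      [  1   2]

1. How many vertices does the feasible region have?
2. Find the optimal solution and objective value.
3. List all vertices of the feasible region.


1. 4
2. p = 8, q = 7, z = -133
3. (0, 0), (10.33, 0), (8, 7), (0, 10.2)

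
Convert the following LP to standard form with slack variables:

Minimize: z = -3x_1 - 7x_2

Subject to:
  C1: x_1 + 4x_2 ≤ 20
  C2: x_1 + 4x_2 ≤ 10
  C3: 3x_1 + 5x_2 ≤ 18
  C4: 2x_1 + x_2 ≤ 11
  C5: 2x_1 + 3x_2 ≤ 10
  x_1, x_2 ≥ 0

min z = -3x_1 - 7x_2

s.t.
  x_1 + 4x_2 + s1 = 20
  x_1 + 4x_2 + s2 = 10
  3x_1 + 5x_2 + s3 = 18
  2x_1 + x_2 + s4 = 11
  2x_1 + 3x_2 + s5 = 10
  x_1, x_2, s1, s2, s3, s4, s5 ≥ 0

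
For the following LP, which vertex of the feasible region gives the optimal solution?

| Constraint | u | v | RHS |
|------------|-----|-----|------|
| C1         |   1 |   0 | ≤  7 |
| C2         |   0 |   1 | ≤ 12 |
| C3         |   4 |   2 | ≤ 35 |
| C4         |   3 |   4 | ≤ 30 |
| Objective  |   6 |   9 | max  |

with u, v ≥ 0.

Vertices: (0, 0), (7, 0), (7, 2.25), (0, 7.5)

Evaluate the objective at each vertex of the feasible region:
  z(0, 0) = 0
  z(7, 0) = 42
  z(7, 2.25) = 62.25
  z(0, 7.5) = 67.5  ←
The maximum is at u = 0, v = 7.5.

(0, 7.5)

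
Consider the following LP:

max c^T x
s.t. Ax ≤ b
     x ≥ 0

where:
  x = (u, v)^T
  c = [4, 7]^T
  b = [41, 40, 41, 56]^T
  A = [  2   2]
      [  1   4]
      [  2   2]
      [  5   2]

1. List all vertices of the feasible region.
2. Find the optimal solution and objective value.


1. (0, 0), (11.2, 0), (8, 8), (0, 10)
2. u = 8, v = 8, z = 88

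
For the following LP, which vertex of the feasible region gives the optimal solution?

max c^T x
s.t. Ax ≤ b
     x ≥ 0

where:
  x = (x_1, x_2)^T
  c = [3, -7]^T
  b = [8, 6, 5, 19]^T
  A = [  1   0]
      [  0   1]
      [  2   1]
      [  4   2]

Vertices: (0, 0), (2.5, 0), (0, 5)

Evaluate the objective at each vertex of the feasible region:
  z(0, 0) = 0
  z(2.5, 0) = 7.5  ←
  z(0, 5) = -35
The maximum is at x_1 = 2.5, x_2 = 0.

(2.5, 0)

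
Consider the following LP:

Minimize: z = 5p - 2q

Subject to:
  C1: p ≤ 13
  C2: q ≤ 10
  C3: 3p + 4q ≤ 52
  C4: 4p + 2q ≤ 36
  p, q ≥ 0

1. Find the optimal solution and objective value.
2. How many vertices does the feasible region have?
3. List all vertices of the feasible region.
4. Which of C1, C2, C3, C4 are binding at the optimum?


1. p = 0, q = 10, z = -20
2. 4
3. (0, 0), (9, 0), (4, 10), (0, 10)
4. C2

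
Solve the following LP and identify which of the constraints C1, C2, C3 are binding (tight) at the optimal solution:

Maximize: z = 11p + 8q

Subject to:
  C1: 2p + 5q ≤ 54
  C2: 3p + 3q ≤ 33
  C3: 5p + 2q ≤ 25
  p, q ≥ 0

At p = 1, q = 10, compute slack b - a·x for each constraint:
  C1: 54 − 52 = 2  (slack)
  C2: 33 − 33 = 0  (binding)
  C3: 25 − 25 = 0  (binding)

Optimal: p = 1, q = 10
Binding: C2, C3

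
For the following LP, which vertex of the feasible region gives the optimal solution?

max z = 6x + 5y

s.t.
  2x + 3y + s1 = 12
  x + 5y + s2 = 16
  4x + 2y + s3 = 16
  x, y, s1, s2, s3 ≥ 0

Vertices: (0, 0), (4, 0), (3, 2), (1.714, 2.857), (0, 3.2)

Evaluate the objective at each vertex of the feasible region:
  z(0, 0) = 0
  z(4, 0) = 24
  z(3, 2) = 28  ←
  z(1.714, 2.857) = 24.57
  z(0, 3.2) = 16
The maximum is at x = 3, y = 2.

(3, 2)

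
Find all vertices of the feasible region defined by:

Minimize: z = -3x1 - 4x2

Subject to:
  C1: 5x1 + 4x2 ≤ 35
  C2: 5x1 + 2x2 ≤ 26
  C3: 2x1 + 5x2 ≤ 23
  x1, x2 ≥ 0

(0, 0), (5.2, 0), (4, 3), (0, 4.6)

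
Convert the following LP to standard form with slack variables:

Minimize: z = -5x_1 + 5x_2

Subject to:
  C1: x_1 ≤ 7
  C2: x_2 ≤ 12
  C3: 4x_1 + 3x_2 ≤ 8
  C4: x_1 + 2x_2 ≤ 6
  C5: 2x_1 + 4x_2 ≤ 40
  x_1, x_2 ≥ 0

min z = -5x_1 + 5x_2

s.t.
  x_1 + s1 = 7
  x_2 + s2 = 12
  4x_1 + 3x_2 + s3 = 8
  x_1 + 2x_2 + s4 = 6
  2x_1 + 4x_2 + s5 = 40
  x_1, x_2, s1, s2, s3, s4, s5 ≥ 0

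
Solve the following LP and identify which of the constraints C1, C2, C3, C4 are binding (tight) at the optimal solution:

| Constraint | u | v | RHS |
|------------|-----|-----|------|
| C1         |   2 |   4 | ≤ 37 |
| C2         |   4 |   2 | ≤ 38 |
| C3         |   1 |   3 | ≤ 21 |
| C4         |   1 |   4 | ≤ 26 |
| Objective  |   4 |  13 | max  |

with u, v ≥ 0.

At u = 6, v = 5, compute slack b - a·x for each constraint:
  C1: 37 − 32 = 5  (slack)
  C2: 38 − 34 = 4  (slack)
  C3: 21 − 21 = 0  (binding)
  C4: 26 − 26 = 0  (binding)

Optimal: u = 6, v = 5
Binding: C3, C4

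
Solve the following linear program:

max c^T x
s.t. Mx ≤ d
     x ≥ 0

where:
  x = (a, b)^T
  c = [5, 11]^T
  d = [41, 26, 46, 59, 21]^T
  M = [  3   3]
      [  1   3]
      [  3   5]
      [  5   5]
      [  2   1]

Evaluate the objective at each vertex of the feasible region:
  z(0, 0) = 0
  z(10.5, 0) = 52.5
  z(9.2, 2.6) = 74.6
  z(6.5, 5.3) = 90.8
  z(2, 8) = 98  ←
  z(0, 8.667) = 95.33
The maximum is at a = 2, b = 8.

a = 2, b = 8, z = 98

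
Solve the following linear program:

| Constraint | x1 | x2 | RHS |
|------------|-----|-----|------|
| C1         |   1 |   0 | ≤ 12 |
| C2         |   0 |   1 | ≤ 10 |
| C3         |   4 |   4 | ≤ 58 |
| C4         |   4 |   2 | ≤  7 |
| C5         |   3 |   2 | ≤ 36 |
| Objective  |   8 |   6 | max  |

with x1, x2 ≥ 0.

Evaluate the objective at each vertex of the feasible region:
  z(0, 0) = 0
  z(1.75, 0) = 14
  z(0, 3.5) = 21  ←
The maximum is at x1 = 0, x2 = 3.5.

x1 = 0, x2 = 3.5, z = 21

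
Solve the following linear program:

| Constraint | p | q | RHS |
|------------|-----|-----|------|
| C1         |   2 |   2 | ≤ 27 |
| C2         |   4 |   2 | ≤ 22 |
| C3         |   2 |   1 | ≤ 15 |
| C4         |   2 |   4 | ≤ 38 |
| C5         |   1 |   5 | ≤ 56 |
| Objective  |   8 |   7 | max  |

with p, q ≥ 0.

Evaluate the objective at each vertex of the feasible region:
  z(0, 0) = 0
  z(5.5, 0) = 44
  z(1, 9) = 71  ←
  z(0, 9.5) = 66.5
The maximum is at p = 1, q = 9.

p = 1, q = 9, z = 71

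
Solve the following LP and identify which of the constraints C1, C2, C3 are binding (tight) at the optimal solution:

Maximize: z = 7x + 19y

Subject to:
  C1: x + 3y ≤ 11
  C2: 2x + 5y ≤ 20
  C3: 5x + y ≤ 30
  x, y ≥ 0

At x = 5, y = 2, compute slack b - a·x for each constraint:
  C1: 11 − 11 = 0  (binding)
  C2: 20 − 20 = 0  (binding)
  C3: 30 − 27 = 3  (slack)

Optimal: x = 5, y = 2
Binding: C1, C2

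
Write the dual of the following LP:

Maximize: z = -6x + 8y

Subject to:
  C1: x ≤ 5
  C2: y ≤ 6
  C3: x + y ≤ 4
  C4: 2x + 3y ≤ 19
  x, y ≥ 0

Primal max cᵀx s.t. Ax ≤ b, x ≥ 0  →  Dual min bᵀy s.t. Aᵀy ≥ c, y ≥ 0.

Minimize: z = 5y1 + 6y2 + 4y3 + 19y4

Subject to:
  y1 + y3 + 2y4 ≥ -6
  y2 + y3 + 3y4 ≥ 8
  y1, y2, y3, y4 ≥ 0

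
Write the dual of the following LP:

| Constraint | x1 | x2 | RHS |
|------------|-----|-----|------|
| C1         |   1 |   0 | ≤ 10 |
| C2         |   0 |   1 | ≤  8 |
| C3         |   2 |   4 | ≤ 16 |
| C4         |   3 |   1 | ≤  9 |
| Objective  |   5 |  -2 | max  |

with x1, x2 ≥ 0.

Primal max cᵀx s.t. Ax ≤ b, x ≥ 0  →  Dual min bᵀy s.t. Aᵀy ≥ c, y ≥ 0.

Minimize: z = 10y1 + 8y2 + 16y3 + 9y4

Subject to:
  y1 + 2y3 + 3y4 ≥ 5
  y2 + 4y3 + y4 ≥ -2
  y1, y2, y3, y4 ≥ 0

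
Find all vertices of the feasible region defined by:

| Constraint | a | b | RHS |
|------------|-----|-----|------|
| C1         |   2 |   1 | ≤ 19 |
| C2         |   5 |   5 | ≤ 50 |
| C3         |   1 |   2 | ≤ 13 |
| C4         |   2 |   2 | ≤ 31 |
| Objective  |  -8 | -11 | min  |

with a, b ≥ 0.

(0, 0), (9.5, 0), (9, 1), (7, 3), (0, 6.5)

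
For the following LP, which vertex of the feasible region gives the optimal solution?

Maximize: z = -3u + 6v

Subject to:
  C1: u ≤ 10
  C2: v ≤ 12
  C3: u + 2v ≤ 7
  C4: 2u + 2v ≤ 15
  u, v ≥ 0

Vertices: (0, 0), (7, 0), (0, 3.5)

Evaluate the objective at each vertex of the feasible region:
  z(0, 0) = 0
  z(7, 0) = -21
  z(0, 3.5) = 21  ←
The maximum is at u = 0, v = 3.5.

(0, 3.5)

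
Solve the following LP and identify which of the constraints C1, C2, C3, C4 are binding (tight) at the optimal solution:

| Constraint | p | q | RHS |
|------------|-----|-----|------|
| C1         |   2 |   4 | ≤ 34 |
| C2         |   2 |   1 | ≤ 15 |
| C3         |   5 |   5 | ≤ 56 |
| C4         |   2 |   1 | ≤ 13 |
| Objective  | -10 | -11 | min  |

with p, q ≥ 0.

At p = 3, q = 7, compute slack b - a·x for each constraint:
  C1: 34 − 34 = 0  (binding)
  C2: 15 − 13 = 2  (slack)
  C3: 56 − 50 = 6  (slack)
  C4: 13 − 13 = 0  (binding)

Optimal: p = 3, q = 7
Binding: C1, C4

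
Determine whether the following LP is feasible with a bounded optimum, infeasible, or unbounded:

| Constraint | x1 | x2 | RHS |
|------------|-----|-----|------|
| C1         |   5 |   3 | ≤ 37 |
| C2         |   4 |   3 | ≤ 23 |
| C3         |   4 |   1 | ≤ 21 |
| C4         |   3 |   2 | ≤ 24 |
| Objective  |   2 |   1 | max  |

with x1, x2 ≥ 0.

Feasible with a bounded optimal solution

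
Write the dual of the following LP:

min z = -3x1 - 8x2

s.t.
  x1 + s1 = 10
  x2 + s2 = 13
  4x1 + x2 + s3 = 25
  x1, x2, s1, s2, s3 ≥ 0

Primal min cᵀx s.t. Ax ≤ b, x ≥ 0  →  Dual max −bᵀy s.t. Aᵀy ≥ −c, y ≥ 0.

Maximize: z = -10y1 - 13y2 - 25y3

Subject to:
  y1 + 4y3 ≥ 3
  y2 + y3 ≥ 8
  y1, y2, y3 ≥ 0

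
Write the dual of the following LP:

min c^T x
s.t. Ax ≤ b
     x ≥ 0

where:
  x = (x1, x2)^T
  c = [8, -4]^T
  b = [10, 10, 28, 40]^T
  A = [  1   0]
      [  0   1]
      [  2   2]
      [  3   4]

Primal min cᵀx s.t. Ax ≤ b, x ≥ 0  →  Dual max −bᵀy s.t. Aᵀy ≥ −c, y ≥ 0.

Maximize: z = -10y1 - 10y2 - 28y3 - 40y4

Subject to:
  y1 + 2y3 + 3y4 ≥ -8
  y2 + 2y3 + 4y4 ≥ 4
  y1, y2, y3, y4 ≥ 0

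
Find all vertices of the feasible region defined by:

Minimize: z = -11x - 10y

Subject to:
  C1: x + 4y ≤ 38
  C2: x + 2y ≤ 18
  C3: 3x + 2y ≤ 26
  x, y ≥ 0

(0, 0), (8.667, 0), (4, 7), (0, 9)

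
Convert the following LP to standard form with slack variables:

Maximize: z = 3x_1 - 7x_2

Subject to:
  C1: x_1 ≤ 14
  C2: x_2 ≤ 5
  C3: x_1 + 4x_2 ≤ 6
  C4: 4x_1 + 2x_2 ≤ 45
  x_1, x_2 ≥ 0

max z = 3x_1 - 7x_2

s.t.
  x_1 + s1 = 14
  x_2 + s2 = 5
  x_1 + 4x_2 + s3 = 6
  4x_1 + 2x_2 + s4 = 45
  x_1, x_2, s1, s2, s3, s4 ≥ 0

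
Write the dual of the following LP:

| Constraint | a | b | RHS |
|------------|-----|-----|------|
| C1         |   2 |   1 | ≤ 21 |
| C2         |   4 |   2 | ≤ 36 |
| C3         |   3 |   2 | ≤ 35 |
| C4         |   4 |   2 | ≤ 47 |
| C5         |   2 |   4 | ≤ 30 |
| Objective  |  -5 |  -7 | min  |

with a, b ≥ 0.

Primal min cᵀx s.t. Ax ≤ b, x ≥ 0  →  Dual max −bᵀy s.t. Aᵀy ≥ −c, y ≥ 0.

Maximize: z = -21y1 - 36y2 - 35y3 - 47y4 - 30y5

Subject to:
  2y1 + 4y2 + 3y3 + 4y4 + 2y5 ≥ 5
  y1 + 2y2 + 2y3 + 2y4 + 4y5 ≥ 7
  y1, y2, y3, y4, y5 ≥ 0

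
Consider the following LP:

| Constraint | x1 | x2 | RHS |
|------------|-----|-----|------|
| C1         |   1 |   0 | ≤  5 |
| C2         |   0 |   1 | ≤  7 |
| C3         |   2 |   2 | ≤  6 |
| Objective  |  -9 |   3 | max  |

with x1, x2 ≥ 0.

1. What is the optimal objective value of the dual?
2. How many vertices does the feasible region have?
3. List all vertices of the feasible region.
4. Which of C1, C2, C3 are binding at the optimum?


1. 9
2. 3
3. (0, 0), (3, 0), (0, 3)
4. C3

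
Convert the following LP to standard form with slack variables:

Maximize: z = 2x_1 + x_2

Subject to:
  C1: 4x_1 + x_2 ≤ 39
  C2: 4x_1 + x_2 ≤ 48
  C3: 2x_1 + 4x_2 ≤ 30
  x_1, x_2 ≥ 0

max z = 2x_1 + x_2

s.t.
  4x_1 + x_2 + s1 = 39
  4x_1 + x_2 + s2 = 48
  2x_1 + 4x_2 + s3 = 30
  x_1, x_2, s1, s2, s3 ≥ 0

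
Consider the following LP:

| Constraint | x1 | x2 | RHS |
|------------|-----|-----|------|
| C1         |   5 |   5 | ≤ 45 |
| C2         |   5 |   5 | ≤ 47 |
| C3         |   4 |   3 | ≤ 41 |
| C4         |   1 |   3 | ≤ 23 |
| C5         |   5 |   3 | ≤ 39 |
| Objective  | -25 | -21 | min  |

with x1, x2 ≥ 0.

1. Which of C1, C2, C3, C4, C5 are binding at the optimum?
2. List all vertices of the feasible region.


1. C1, C5
2. (0, 0), (7.8, 0), (6, 3), (2, 7), (0, 7.667)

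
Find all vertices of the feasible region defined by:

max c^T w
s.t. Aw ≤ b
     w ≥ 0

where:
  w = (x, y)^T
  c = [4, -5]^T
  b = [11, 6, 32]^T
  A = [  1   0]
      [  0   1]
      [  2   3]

(0, 0), (11, 0), (11, 3.333), (7, 6), (0, 6)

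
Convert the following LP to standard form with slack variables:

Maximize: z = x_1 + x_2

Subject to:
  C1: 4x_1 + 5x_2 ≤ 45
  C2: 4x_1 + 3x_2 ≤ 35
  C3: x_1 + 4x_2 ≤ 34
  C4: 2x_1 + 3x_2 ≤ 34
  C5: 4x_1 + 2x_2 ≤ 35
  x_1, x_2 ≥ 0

max z = x_1 + x_2

s.t.
  4x_1 + 5x_2 + s1 = 45
  4x_1 + 3x_2 + s2 = 35
  x_1 + 4x_2 + s3 = 34
  2x_1 + 3x_2 + s4 = 34
  4x_1 + 2x_2 + s5 = 35
  x_1, x_2, s1, s2, s3, s4, s5 ≥ 0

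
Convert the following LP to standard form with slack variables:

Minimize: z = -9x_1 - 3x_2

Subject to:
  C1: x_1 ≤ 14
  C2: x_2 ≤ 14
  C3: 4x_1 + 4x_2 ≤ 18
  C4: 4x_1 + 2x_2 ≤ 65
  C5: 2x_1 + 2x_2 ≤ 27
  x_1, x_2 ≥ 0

min z = -9x_1 - 3x_2

s.t.
  x_1 + s1 = 14
  x_2 + s2 = 14
  4x_1 + 4x_2 + s3 = 18
  4x_1 + 2x_2 + s4 = 65
  2x_1 + 2x_2 + s5 = 27
  x_1, x_2, s1, s2, s3, s4, s5 ≥ 0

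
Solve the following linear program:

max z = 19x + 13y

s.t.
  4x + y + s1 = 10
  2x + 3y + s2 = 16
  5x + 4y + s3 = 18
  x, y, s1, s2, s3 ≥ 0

Evaluate the objective at each vertex of the feasible region:
  z(0, 0) = 0
  z(2.5, 0) = 47.5
  z(2, 2) = 64  ←
  z(0, 4.5) = 58.5
The maximum is at x = 2, y = 2.

x = 2, y = 2, z = 64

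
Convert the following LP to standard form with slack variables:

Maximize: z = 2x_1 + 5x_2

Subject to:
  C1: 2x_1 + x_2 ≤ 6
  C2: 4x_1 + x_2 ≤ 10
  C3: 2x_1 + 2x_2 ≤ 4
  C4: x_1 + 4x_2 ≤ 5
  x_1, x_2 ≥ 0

max z = 2x_1 + 5x_2

s.t.
  2x_1 + x_2 + s1 = 6
  4x_1 + x_2 + s2 = 10
  2x_1 + 2x_2 + s3 = 4
  x_1 + 4x_2 + s4 = 5
  x_1, x_2, s1, s2, s3, s4 ≥ 0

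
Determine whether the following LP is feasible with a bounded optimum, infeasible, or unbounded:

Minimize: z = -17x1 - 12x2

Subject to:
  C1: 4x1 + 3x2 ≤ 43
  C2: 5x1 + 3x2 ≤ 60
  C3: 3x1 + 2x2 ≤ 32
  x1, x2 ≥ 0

Feasible with a bounded optimal solution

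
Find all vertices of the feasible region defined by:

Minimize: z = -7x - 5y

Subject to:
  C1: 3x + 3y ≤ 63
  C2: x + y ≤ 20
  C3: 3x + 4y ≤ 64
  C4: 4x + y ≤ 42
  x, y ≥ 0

(0, 0), (10.5, 0), (8, 10), (0, 16)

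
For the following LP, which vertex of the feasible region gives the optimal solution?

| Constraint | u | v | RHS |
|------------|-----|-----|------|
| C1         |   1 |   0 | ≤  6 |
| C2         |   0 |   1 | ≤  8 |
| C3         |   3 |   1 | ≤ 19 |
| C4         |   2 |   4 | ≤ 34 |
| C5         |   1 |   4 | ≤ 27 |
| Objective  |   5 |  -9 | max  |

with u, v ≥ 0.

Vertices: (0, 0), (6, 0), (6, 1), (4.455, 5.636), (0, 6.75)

Evaluate the objective at each vertex of the feasible region:
  z(0, 0) = 0
  z(6, 0) = 30  ←
  z(6, 1) = 21
  z(4.455, 5.636) = -28.45
  z(0, 6.75) = -60.75
The maximum is at u = 6, v = 0.

(6, 0)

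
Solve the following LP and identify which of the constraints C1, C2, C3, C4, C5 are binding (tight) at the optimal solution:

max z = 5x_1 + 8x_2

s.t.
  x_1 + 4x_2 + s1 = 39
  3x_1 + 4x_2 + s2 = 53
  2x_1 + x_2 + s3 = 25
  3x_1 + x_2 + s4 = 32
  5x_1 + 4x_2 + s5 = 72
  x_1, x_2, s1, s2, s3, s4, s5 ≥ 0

At x_1 = 7, x_2 = 8, compute slack b - a·x for each constraint:
  C1: 39 − 39 = 0  (binding)
  C2: 53 − 53 = 0  (binding)
  C3: 25 − 22 = 3  (slack)
  C4: 32 − 29 = 3  (slack)
  C5: 72 − 67 = 5  (slack)

Optimal: x_1 = 7, x_2 = 8
Binding: C1, C2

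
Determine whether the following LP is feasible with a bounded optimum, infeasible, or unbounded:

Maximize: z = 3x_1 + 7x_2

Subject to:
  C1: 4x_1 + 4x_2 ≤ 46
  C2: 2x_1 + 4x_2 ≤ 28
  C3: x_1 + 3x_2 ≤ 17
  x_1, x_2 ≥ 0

Feasible with a bounded optimal solution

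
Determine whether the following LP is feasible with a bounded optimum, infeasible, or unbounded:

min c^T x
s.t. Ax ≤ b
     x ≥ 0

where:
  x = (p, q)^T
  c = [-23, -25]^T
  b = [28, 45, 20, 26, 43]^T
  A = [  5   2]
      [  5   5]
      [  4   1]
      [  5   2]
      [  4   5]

Feasible with a bounded optimal solution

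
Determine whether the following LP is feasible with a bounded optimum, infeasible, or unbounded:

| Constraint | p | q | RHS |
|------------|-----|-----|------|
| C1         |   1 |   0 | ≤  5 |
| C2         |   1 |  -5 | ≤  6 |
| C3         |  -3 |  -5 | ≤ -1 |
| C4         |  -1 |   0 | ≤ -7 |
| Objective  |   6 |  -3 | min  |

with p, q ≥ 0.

Infeasible (no feasible solution exists)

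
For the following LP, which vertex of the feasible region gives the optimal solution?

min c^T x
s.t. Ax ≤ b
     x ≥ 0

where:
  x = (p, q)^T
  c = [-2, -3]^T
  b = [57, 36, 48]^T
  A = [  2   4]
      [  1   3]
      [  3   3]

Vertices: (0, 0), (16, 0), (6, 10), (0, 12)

Evaluate the objective at each vertex of the feasible region:
  z(0, 0) = 0
  z(16, 0) = -32
  z(6, 10) = -42  ←
  z(0, 12) = -36
The minimum is at p = 6, q = 10.

(6, 10)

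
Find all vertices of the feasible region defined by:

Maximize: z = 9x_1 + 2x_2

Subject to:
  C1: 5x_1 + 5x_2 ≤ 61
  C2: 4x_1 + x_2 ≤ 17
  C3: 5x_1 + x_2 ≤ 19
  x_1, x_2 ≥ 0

(0, 0), (3.8, 0), (2, 9), (1.6, 10.6), (0, 12.2)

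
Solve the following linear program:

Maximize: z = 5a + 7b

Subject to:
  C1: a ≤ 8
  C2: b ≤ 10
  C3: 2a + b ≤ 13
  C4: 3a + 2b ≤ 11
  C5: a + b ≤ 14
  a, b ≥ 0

Evaluate the objective at each vertex of the feasible region:
  z(0, 0) = 0
  z(3.667, 0) = 18.33
  z(0, 5.5) = 38.5  ←
The maximum is at a = 0, b = 5.5.

a = 0, b = 5.5, z = 38.5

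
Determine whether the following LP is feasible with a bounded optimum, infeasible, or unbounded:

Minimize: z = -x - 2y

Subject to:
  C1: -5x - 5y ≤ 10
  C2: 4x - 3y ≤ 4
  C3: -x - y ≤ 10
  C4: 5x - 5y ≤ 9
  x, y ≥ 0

Unbounded (objective can decrease without bound)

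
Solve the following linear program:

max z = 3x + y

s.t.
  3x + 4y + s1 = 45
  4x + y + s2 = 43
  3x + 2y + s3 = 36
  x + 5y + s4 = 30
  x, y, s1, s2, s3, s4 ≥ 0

Evaluate the objective at each vertex of the feasible region:
  z(0, 0) = 0
  z(10.75, 0) = 32.25
  z(10, 3) = 33  ←
  z(9.231, 4.154) = 31.85
  z(0, 6) = 6
The maximum is at x = 10, y = 3.

x = 10, y = 3, z = 33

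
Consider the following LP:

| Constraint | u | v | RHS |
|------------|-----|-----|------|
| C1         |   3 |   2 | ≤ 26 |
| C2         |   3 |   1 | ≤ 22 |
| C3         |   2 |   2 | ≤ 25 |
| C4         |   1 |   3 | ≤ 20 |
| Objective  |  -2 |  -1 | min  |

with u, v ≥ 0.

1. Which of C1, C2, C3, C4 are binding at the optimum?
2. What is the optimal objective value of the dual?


1. C1, C2
2. -16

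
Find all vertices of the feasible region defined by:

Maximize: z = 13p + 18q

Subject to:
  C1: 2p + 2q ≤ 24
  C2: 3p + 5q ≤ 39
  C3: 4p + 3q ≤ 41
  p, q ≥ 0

(0, 0), (10.25, 0), (8, 3), (0, 7.8)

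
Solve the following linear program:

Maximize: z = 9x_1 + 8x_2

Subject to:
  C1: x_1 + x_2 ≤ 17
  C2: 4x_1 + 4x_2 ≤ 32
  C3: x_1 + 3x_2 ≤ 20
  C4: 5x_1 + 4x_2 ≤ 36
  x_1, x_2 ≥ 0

Evaluate the objective at each vertex of the feasible region:
  z(0, 0) = 0
  z(7.2, 0) = 64.8
  z(4, 4) = 68  ←
  z(2, 6) = 66
  z(0, 6.667) = 53.33
The maximum is at x_1 = 4, x_2 = 4.

x_1 = 4, x_2 = 4, z = 68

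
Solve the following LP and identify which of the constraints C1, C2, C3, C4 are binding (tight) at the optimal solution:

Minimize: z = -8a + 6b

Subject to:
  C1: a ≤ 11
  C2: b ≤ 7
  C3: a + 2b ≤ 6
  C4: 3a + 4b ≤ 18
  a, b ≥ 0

At a = 6, b = 0, compute slack b - a·x for each constraint:
  C1: 11 − 6 = 5  (slack)
  C2: 7 − 0 = 7  (slack)
  C3: 6 − 6 = 0  (binding)
  C4: 18 − 18 = 0  (binding)

Optimal: a = 6, b = 0
Binding: C3, C4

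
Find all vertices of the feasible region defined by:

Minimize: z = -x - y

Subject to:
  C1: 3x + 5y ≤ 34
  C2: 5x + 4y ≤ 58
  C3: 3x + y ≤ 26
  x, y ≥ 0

(0, 0), (8.667, 0), (8, 2), (0, 6.8)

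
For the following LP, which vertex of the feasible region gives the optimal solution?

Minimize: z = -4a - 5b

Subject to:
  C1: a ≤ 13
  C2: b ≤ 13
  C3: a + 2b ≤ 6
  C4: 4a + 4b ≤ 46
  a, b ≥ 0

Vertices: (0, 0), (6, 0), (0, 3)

Evaluate the objective at each vertex of the feasible region:
  z(0, 0) = 0
  z(6, 0) = -24  ←
  z(0, 3) = -15
The minimum is at a = 6, b = 0.

(6, 0)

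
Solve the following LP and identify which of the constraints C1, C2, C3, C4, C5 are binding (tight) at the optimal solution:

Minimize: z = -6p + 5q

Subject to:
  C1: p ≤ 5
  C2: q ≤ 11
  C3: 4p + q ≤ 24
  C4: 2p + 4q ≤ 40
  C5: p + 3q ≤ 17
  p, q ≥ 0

At p = 5, q = 0, compute slack b - a·x for each constraint:
  C1: 5 − 5 = 0  (binding)
  C2: 11 − 0 = 11  (slack)
  C3: 24 − 20 = 4  (slack)
  C4: 40 − 10 = 30  (slack)
  C5: 17 − 5 = 12  (slack)

Optimal: p = 5, q = 0
Binding: C1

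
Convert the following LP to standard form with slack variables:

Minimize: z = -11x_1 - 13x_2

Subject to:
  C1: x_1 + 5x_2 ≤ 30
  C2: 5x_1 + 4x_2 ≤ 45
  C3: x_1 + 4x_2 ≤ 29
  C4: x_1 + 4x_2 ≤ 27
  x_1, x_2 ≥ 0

min z = -11x_1 - 13x_2

s.t.
  x_1 + 5x_2 + s1 = 30
  5x_1 + 4x_2 + s2 = 45
  x_1 + 4x_2 + s3 = 29
  x_1 + 4x_2 + s4 = 27
  x_1, x_2, s1, s2, s3, s4 ≥ 0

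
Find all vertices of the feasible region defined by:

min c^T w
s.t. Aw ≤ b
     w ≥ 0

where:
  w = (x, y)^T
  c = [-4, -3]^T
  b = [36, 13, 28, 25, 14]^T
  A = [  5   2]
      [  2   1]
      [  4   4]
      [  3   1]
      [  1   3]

(0, 0), (6.5, 0), (6, 1), (3.5, 3.5), (0, 4.667)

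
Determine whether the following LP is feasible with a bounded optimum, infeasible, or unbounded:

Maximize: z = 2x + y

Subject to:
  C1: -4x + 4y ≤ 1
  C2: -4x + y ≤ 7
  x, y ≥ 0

Unbounded (objective can increase without bound)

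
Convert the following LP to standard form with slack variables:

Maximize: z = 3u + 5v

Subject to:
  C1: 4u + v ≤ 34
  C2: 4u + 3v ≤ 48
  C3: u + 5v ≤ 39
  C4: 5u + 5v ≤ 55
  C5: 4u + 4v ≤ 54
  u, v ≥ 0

max z = 3u + 5v

s.t.
  4u + v + s1 = 34
  4u + 3v + s2 = 48
  u + 5v + s3 = 39
  5u + 5v + s4 = 55
  4u + 4v + s5 = 54
  u, v, s1, s2, s3, s4, s5 ≥ 0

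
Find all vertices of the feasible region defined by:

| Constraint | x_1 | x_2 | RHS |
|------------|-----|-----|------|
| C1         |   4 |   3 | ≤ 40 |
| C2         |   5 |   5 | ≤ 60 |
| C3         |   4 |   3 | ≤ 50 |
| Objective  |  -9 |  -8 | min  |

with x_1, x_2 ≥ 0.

(0, 0), (10, 0), (4, 8), (0, 12)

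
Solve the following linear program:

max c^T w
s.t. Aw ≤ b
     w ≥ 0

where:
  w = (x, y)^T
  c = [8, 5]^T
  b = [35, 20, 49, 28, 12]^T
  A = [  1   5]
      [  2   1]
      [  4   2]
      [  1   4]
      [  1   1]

Evaluate the objective at each vertex of the feasible region:
  z(0, 0) = 0
  z(10, 0) = 80
  z(8, 4) = 84  ←
  z(6.667, 5.333) = 80
  z(0, 7) = 35
The maximum is at x = 8, y = 4.

x = 8, y = 4, z = 84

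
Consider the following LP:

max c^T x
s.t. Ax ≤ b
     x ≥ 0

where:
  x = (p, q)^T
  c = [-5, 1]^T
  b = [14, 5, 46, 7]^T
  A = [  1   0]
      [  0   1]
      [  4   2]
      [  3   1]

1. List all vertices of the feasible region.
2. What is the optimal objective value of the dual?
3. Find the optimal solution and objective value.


1. (0, 0), (2.333, 0), (0.6667, 5), (0, 5)
2. 5
3. p = 0, q = 5, z = 5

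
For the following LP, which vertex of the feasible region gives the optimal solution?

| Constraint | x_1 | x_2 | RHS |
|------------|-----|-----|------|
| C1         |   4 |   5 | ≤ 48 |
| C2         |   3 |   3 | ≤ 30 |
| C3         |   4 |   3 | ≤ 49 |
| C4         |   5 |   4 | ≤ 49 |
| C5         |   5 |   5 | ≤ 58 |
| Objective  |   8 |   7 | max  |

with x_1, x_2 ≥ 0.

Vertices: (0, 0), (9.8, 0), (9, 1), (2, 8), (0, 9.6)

Evaluate the objective at each vertex of the feasible region:
  z(0, 0) = 0
  z(9.8, 0) = 78.4
  z(9, 1) = 79  ←
  z(2, 8) = 72
  z(0, 9.6) = 67.2
The maximum is at x_1 = 9, x_2 = 1.

(9, 1)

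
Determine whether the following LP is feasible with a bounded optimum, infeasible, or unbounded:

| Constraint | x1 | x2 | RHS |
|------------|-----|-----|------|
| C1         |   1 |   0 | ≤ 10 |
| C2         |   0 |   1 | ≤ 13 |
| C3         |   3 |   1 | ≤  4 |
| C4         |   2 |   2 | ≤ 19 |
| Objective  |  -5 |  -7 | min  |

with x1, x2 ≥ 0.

Feasible with a bounded optimal solution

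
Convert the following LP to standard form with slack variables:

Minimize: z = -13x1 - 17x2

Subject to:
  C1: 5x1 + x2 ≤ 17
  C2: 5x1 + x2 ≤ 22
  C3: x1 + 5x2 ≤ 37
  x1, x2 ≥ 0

min z = -13x1 - 17x2

s.t.
  5x1 + x2 + s1 = 17
  5x1 + x2 + s2 = 22
  x1 + 5x2 + s3 = 37
  x1, x2, s1, s2, s3 ≥ 0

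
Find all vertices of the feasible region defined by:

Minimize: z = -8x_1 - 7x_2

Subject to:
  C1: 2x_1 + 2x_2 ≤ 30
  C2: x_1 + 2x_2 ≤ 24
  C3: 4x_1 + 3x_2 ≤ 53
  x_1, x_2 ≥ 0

(0, 0), (13.25, 0), (8, 7), (6, 9), (0, 12)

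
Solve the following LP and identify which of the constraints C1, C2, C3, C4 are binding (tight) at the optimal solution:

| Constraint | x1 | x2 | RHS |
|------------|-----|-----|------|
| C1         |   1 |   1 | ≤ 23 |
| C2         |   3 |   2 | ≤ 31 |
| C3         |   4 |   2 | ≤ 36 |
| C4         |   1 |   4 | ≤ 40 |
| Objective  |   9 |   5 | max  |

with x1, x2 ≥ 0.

At x1 = 5, x2 = 8, compute slack b - a·x for each constraint:
  C1: 23 − 13 = 10  (slack)
  C2: 31 − 31 = 0  (binding)
  C3: 36 − 36 = 0  (binding)
  C4: 40 − 37 = 3  (slack)

Optimal: x1 = 5, x2 = 8
Binding: C2, C3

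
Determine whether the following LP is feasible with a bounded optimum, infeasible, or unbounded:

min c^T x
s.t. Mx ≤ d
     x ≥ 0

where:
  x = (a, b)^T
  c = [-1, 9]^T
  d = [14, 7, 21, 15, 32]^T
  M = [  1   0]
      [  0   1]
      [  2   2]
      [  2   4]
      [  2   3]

Feasible with a bounded optimal solution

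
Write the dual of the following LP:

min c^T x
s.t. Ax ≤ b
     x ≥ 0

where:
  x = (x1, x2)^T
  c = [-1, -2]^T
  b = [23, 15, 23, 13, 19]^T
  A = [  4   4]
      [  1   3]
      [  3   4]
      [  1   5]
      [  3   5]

Primal min cᵀx s.t. Ax ≤ b, x ≥ 0  →  Dual max −bᵀy s.t. Aᵀy ≥ −c, y ≥ 0.

Maximize: z = -23y1 - 15y2 - 23y3 - 13y4 - 19y5

Subject to:
  4y1 + y2 + 3y3 + y4 + 3y5 ≥ 1
  4y1 + 3y2 + 4y3 + 5y4 + 5y5 ≥ 2
  y1, y2, y3, y4, y5 ≥ 0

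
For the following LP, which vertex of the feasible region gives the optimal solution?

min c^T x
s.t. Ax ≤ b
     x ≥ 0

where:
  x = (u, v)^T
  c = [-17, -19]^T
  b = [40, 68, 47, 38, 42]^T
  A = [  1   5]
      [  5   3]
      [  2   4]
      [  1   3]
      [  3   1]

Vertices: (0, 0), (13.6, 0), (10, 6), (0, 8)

Evaluate the objective at each vertex of the feasible region:
  z(0, 0) = 0
  z(13.6, 0) = -231.2
  z(10, 6) = -284  ←
  z(0, 8) = -152
The minimum is at u = 10, v = 6.

(10, 6)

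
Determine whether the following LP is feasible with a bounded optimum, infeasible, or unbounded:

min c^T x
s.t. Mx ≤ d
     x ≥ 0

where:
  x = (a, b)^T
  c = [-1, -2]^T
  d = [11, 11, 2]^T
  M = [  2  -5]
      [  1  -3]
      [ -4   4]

Unbounded (objective can decrease without bound)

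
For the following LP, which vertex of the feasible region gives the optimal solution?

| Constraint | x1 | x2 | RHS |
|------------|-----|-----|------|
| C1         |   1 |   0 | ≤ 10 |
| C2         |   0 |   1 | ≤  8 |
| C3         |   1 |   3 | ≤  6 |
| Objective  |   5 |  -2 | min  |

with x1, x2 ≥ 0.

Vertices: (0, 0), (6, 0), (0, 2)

Evaluate the objective at each vertex of the feasible region:
  z(0, 0) = 0
  z(6, 0) = 30
  z(0, 2) = -4  ←
The minimum is at x1 = 0, x2 = 2.

(0, 2)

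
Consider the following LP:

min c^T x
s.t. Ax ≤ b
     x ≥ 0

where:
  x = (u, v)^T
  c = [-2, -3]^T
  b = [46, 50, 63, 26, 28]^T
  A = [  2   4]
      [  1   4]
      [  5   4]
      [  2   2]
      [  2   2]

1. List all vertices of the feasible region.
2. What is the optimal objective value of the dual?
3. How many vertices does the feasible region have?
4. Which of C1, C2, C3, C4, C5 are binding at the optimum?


1. (0, 0), (12.6, 0), (11, 2), (3, 10), (0, 11.5)
2. -36
3. 5
4. C1, C4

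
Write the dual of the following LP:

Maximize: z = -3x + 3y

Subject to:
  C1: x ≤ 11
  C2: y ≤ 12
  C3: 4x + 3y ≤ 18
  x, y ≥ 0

Primal max cᵀx s.t. Ax ≤ b, x ≥ 0  →  Dual min bᵀy s.t. Aᵀy ≥ c, y ≥ 0.

Minimize: z = 11y1 + 12y2 + 18y3

Subject to:
  y1 + 4y3 ≥ -3
  y2 + 3y3 ≥ 3
  y1, y2, y3 ≥ 0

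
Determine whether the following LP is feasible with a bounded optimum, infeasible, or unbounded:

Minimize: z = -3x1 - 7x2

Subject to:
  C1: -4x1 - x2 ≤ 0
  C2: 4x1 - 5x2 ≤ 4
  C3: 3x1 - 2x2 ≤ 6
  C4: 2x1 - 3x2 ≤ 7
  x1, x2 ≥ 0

Unbounded (objective can decrease without bound)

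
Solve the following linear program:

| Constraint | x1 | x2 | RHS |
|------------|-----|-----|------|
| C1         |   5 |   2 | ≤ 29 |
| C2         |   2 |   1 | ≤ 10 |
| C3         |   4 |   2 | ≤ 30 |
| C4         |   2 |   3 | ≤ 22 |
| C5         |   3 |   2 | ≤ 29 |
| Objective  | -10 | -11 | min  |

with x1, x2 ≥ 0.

Evaluate the objective at each vertex of the feasible region:
  z(0, 0) = 0
  z(5, 0) = -50
  z(2, 6) = -86  ←
  z(0, 7.333) = -80.67
The minimum is at x1 = 2, x2 = 6.

x1 = 2, x2 = 6, z = -86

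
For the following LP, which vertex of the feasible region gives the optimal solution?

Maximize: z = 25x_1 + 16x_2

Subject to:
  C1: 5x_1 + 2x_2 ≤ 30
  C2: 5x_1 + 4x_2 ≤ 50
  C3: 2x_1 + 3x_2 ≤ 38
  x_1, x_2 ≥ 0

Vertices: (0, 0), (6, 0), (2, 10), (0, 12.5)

Evaluate the objective at each vertex of the feasible region:
  z(0, 0) = 0
  z(6, 0) = 150
  z(2, 10) = 210  ←
  z(0, 12.5) = 200
The maximum is at x_1 = 2, x_2 = 10.

(2, 10)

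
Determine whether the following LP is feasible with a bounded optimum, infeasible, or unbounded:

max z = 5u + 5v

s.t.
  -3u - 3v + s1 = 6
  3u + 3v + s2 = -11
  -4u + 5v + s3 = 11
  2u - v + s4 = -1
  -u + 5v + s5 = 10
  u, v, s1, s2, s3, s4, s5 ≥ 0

Infeasible (no feasible solution exists)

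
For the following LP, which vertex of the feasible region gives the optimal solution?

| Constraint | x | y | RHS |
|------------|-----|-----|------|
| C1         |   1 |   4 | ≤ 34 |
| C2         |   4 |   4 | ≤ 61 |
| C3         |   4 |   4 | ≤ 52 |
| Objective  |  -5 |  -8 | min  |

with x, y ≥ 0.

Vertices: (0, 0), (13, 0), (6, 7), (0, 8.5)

Evaluate the objective at each vertex of the feasible region:
  z(0, 0) = 0
  z(13, 0) = -65
  z(6, 7) = -86  ←
  z(0, 8.5) = -68
The minimum is at x = 6, y = 7.

(6, 7)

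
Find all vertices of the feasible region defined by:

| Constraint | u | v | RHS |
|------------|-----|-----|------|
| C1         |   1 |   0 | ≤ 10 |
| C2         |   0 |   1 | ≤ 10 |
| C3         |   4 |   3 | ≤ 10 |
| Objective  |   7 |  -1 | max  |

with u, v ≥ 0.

(0, 0), (2.5, 0), (0, 3.333)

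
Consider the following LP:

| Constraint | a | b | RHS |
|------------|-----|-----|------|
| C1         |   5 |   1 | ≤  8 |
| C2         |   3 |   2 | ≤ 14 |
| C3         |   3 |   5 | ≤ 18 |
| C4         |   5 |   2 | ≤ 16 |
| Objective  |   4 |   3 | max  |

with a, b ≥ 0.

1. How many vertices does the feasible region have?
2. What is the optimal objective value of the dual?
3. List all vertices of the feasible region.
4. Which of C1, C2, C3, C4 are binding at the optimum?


1. 4
2. 13
3. (0, 0), (1.6, 0), (1, 3), (0, 3.6)
4. C1, C3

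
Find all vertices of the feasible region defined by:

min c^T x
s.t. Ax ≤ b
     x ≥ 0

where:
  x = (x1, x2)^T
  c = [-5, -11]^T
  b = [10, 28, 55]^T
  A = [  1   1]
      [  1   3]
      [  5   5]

(0, 0), (10, 0), (1, 9), (0, 9.333)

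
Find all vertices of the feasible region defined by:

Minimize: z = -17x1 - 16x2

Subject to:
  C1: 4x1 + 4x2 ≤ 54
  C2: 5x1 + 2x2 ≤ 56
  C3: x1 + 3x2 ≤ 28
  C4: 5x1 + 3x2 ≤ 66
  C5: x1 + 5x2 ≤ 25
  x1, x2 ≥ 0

(0, 0), (11.2, 0), (10, 3), (0, 5)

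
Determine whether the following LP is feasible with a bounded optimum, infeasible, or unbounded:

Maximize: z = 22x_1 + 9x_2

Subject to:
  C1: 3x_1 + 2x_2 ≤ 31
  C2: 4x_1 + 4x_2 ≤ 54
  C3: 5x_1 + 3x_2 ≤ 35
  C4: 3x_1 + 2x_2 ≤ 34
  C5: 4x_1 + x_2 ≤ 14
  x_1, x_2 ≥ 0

Feasible with a bounded optimal solution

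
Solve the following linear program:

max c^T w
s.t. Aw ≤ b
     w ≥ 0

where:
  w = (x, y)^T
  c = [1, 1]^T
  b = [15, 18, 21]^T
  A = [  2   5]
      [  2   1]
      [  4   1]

Evaluate the objective at each vertex of the feasible region:
  z(0, 0) = 0
  z(5.25, 0) = 5.25
  z(5, 1) = 6  ←
  z(0, 3) = 3
The maximum is at x = 5, y = 1.

x = 5, y = 1, z = 6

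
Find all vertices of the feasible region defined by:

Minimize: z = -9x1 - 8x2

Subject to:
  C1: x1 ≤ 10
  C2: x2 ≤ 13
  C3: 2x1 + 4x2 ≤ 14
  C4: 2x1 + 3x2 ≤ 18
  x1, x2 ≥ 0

(0, 0), (7, 0), (0, 3.5)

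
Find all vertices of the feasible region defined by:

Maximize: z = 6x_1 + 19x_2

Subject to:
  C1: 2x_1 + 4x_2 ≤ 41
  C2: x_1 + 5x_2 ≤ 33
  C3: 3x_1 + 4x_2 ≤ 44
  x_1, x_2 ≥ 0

(0, 0), (14.67, 0), (8, 5), (0, 6.6)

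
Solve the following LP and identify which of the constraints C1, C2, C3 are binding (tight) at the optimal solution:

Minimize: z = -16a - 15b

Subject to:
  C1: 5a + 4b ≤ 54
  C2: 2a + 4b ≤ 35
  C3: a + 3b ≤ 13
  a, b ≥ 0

At a = 10, b = 1, compute slack b - a·x for each constraint:
  C1: 54 − 54 = 0  (binding)
  C2: 35 − 24 = 11  (slack)
  C3: 13 − 13 = 0  (binding)

Optimal: a = 10, b = 1
Binding: C1, C3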